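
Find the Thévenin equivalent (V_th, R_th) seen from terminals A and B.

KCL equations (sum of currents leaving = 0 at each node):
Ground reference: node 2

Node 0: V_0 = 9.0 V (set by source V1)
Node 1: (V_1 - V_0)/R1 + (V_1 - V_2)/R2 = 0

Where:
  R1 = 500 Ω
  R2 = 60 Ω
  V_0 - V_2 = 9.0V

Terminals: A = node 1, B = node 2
Step 1 — V_th is the open-circuit voltage V_A - V_B (nothing connected across the terminals).
Nodal analysis, taking node 2 as the 0 V reference.
Source V1 fixes V_0 = 9 V.
KCL at each unknown node (sum of currents leaving = 0; resistances in Ω):
  Node 1: (V_1 - 9)/500 + (V_1 - 0)/60 = 0
Collecting terms: 0.01867 × V_1 = 0.018  =>  V_1 = 0.9643 V
V_th = V_1 - V_2 = 0.9643 - 0 = 0.9643 V
Step 2 — R_th: zero the source — replace V1 by a short circuit (node 2 merges into node 0) — and find the resistance seen between A (node 1) and B (node 0).
Reduce the network between node 1 (A) and node 0 (B) by series/parallel combination:
  Rp1 = R1 ‖ R2 (parallel, both between nodes 0 and 1) = 1/(1/500 + 1/60) = 53.57 Ω
R_th = 53.57 Ω

Final answer: V_th = 0.9643 V, R_th = 53.57 Ω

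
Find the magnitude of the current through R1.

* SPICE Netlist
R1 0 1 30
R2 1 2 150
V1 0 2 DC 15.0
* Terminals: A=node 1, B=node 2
Nodal analysis, taking node 2 as the 0 V reference.
Source V1 fixes V_0 = 15 V.
KCL at each unknown node (sum of currents leaving = 0; resistances in Ω):
  Node 1: (V_1 - 15)/30 + (V_1 - 0)/150 = 0
Collecting terms: 0.04 × V_1 = 0.5  =>  V_1 = 12.5 V
I_R1 = (V_0 - V_1)/R1 = (15 - 12.5)/30 = 0.08333 A
|I_R1| = 0.08333 A

Final answer: |I_R1| = 0.08333 A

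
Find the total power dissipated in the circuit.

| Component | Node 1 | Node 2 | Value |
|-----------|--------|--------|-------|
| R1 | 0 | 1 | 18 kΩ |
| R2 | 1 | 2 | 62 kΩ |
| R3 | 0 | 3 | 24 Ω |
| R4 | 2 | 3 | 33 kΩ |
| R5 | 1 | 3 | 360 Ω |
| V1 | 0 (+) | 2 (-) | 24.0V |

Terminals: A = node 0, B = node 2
Nodal analysis, taking node 2 as the 0 V reference.
Source V1 fixes V_0 = 24 V.
KCL at each unknown node (sum of currents leaving = 0; resistances in Ω):
  Node 1: (V_1 - 24)/18000 + (V_1 - 0)/62000 + (V_1 - V_3)/360 = 0
  Node 3: (V_3 - 24)/24 + (V_3 - 0)/33000 + (V_3 - V_1)/360 = 0
Collecting terms (coefficients in siemens):
  0.002849·V_1 - 0.002778·V_3 = 0.001333
  0.04447·V_3 - 0.002778·V_1 = 1
Determinant D = (0.002849)(0.04447) - (-0.002778)(-0.002778) = 0.000119
V_1 = [(0.001333)(0.04447) - (-0.002778)(1)]/D = 23.84 V
V_3 = [(0.002849)(1) - (0.001333)(-0.002778)]/D = 23.97 V
Power in each resistor, P = (ΔV)²/R:
  P_R1 = (24 - 23.84)²/18000 = 0.000001451 W
  P_R2 = (23.84 - 0)²/62000 = 0.009166 W
  P_R3 = (24 - 23.97)²/24 = 0.00002914 W
  P_R4 = (0 - 23.97)²/33000 = 0.01742 W
  P_R5 = (23.84 - 23.97)²/360 = 0.00005076 W
P_total = P_R1 + P_R2 + P_R3 + P_R4 + P_R5 = 0.02666 W

Final answer: 0.02666 W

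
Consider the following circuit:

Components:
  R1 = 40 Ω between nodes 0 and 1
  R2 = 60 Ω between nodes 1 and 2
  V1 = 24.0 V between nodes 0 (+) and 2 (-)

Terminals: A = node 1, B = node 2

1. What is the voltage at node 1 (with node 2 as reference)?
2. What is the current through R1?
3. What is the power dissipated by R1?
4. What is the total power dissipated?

Nodal analysis, taking node 2 as the 0 V reference.
Source V1 fixes V_0 = 24 V.
KCL at each unknown node (sum of currents leaving = 0; resistances in Ω):
  Node 1: (V_1 - 24)/40 + (V_1 - 0)/60 = 0
Collecting terms: 0.04167 × V_1 = 0.6  =>  V_1 = 14.4 V
Part 1:
  Read off the nodal solution: V_1 = 14.4 V
Part 2:
  I_R1 = (V_0 - V_1)/R1 = (24 - 14.4)/40 = 0.24 A
  Magnitude: I_R1 = 0.24 A
Part 3:
  I_R1 = (V_0 - V_1)/R1 = (24 - 14.4)/40 = 0.24 A
  P_R1 = I_R1² × R1 = (0.24)² × 40 = 2.304 W
Part 4:
  Power in each resistor, P = (ΔV)²/R:
    P_R1 = (24 - 14.4)²/40 = 2.304 W
    P_R2 = (14.4 - 0)²/60 = 3.456 W
  P_total = P_R1 + P_R2 = 5.76 W

Final answers:
1. V_1 = 14.4 V
2. I_R1 = 0.24 A
3. P_R1 = 2.304 W
4. P_total = 5.76 W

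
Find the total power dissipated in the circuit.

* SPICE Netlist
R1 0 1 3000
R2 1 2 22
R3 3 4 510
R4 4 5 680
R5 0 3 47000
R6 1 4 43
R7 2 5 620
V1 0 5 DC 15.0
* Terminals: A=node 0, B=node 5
Nodal analysis, taking node 5 as the 0 V reference.
Source V1 fixes V_0 = 15 V.
KCL at each unknown node (sum of currents leaving = 0; resistances in Ω):
  Node 1: (V_1 - 15)/3000 + (V_1 - V_2)/22 + (V_1 - V_4)/43 = 0
  Node 2: (V_2 - V_1)/22 + (V_2 - 0)/620 = 0
  Node 3: (V_3 - V_4)/510 + (V_3 - 15)/47000 = 0
  Node 4: (V_4 - V_3)/510 + (V_4 - 0)/680 + (V_4 - V_1)/43 = 0
Collecting terms (coefficients in siemens):
  0.06904·V_1 - 0.04545·V_2 - 0.02326·V_4 = 0.005
  0.04707·V_2 - 0.04545·V_1 = 0
  0.001982·V_3 - 0.001961·V_4 = 0.0003191
  0.02669·V_4 - 0.02326·V_1 - 0.001961·V_3 = 0
Solving these 4 simultaneous equations (Gaussian elimination) gives:
  V_1 = 1.609 V, V_2 = 1.553 V, V_3 = 1.669 V, V_4 = 1.524 V
Power in each resistor, P = (ΔV)²/R:
  P_R1 = (15 - 1.609)²/3000 = 0.05978 W
  P_R2 = (1.609 - 1.553)²/22 = 0.0001381 W
  P_R3 = (1.669 - 1.524)²/510 = 0.00004103 W
  P_R4 = (1.524 - 0)²/680 = 0.003417 W
  P_R5 = (15 - 1.669)²/47000 = 0.003781 W
  P_R6 = (1.609 - 1.524)²/43 = 0.0001649 W
  P_R7 = (1.553 - 0)²/620 = 0.003892 W
P_total = P_R1 + P_R2 + P_R3 + P_R4 + P_R5 + P_R6 + P_R7 = 0.07121 W

Final answer: 0.07121 W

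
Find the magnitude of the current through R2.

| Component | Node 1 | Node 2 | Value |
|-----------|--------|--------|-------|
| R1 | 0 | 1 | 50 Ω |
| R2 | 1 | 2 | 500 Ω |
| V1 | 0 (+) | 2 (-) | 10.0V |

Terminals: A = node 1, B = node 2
Nodal analysis, taking node 2 as the 0 V reference.
Source V1 fixes V_0 = 10 V.
KCL at each unknown node (sum of currents leaving = 0; resistances in Ω):
  Node 1: (V_1 - 10)/50 + (V_1 - 0)/500 = 0
Collecting terms: 0.022 × V_1 = 0.2  =>  V_1 = 9.091 V
I_R2 = (V_1 - V_2)/R2 = (9.091 - 0)/500 = 0.01818 A
|I_R2| = 0.01818 A

Final answer: |I_R2| = 0.01818 A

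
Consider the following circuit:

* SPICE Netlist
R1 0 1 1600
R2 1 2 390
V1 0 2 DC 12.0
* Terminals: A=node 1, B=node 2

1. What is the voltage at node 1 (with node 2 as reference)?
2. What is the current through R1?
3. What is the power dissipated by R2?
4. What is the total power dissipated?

Nodal analysis, taking node 2 as the 0 V reference.
Source V1 fixes V_0 = 12 V.
KCL at each unknown node (sum of currents leaving = 0; resistances in Ω):
  Node 1: (V_1 - 12)/1600 + (V_1 - 0)/390 = 0
Collecting terms: 0.003189 × V_1 = 0.0075  =>  V_1 = 2.352 V
Part 1:
  Read off the nodal solution: V_1 = 2.352 V
Part 2:
  I_R1 = (V_0 - V_1)/R1 = (12 - 2.352)/1600 = 0.00603 A
  Magnitude: I_R1 = 0.00603 A
Part 3:
  I_R2 = (V_1 - V_2)/R2 = (2.352 - 0)/390 = 0.00603 A
  P_R2 = I_R2² × R2 = (0.00603)² × 390 = 0.01418 W
Part 4:
  Power in each resistor, P = (ΔV)²/R:
    P_R1 = (12 - 2.352)²/1600 = 0.05818 W
    P_R2 = (2.352 - 0)²/390 = 0.01418 W
  P_total = P_R1 + P_R2 = 0.07236 W

Final answers:
1. V_1 = 2.352 V
2. I_R1 = 0.00603 A
3. P_R2 = 0.01418 W
4. P_total = 0.07236 W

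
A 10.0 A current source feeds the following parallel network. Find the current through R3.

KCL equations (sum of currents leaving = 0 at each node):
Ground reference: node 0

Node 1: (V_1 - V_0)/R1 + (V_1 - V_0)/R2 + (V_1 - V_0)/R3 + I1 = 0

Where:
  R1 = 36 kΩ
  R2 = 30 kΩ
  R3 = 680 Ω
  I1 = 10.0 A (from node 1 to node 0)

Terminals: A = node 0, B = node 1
All resistors sit directly between nodes 0 and 1, so they are in parallel and share one voltage V; the full source current 10 A splits among them.
1/R_par = 1/36000 + 1/30000 + 1/680 = 0.001532 S  =>  R_par = 652.9 Ω
V = I × R_par = 10 × 652.9 = 6529 V
I_R3 = V/R3 = 6529/680 = 9.601 A

Final answer: 9.601 A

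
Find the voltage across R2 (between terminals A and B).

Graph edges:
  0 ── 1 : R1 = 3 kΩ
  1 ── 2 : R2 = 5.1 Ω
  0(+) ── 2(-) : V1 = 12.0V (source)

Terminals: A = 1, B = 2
R1 and R2 are in series across V1 (node 0 → node 1 → node 2), and the output A–B is taken across R2, so this is a voltage divider.
Series current: I = V1/(R1 + R2) = 12/(3000 + 5.1) = 12/3005 = 0.003993 A
V_R2 = I × R2 = V1 × R2/(R1 + R2) = 12 × 5.1/3005 = 0.02037 V

Final answer: 0.02037 V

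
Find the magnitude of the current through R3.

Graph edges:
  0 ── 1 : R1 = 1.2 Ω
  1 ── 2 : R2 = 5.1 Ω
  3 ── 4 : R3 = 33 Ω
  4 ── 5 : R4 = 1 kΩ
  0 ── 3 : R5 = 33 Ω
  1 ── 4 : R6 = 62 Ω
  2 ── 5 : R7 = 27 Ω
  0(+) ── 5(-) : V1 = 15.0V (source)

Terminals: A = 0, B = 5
Nodal analysis, taking node 5 as the 0 V reference.
Source V1 fixes V_0 = 15 V.
KCL at each unknown node (sum of currents leaving = 0; resistances in Ω):
  Node 1: (V_1 - 15)/1.2 + (V_1 - V_2)/5.1 + (V_1 - V_4)/62 = 0
  Node 2: (V_2 - V_1)/5.1 + (V_2 - 0)/27 = 0
  Node 3: (V_3 - V_4)/33 + (V_3 - 15)/33 = 0
  Node 4: (V_4 - V_3)/33 + (V_4 - 0)/1000 + (V_4 - V_1)/62 = 0
Collecting terms (coefficients in siemens):
  1.046·V_1 - 0.1961·V_2 - 0.01613·V_4 = 12.5
  0.2331·V_2 - 0.1961·V_1 = 0
  0.06061·V_3 - 0.0303·V_4 = 0.4545
  0.04743·V_4 - 0.01613·V_1 - 0.0303·V_3 = 0
Solving these 4 simultaneous equations (Gaussian elimination) gives:
  V_1 = 14.46 V, V_2 = 12.16 V, V_3 = 14.63 V, V_4 = 14.26 V
I_R3 = (V_3 - V_4)/R3 = (14.63 - 14.26)/33 = 0.01116 A
|I_R3| = 0.01116 A

Final answer: |I_R3| = 0.01116 A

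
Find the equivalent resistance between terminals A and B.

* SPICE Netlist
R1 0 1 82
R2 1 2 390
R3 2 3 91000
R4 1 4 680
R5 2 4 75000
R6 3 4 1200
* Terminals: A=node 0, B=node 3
The network is not a plain series/parallel combination. Inject a 1 A test current into terminal A (node 0) and return it from terminal B (node 3); then R_eq = V_A / (1 A).
Nodal analysis, taking node 3 as the 0 V reference.
Current source I_test pushes 1 A into node 0 and draws it out of node 3.
KCL at each unknown node (sum of currents leaving = 0; resistances in Ω):
  Node 0: (V_0 - V_1)/82 - 1 = 0
  Node 1: (V_1 - V_0)/82 + (V_1 - V_2)/390 + (V_1 - V_4)/680 = 0
  Node 2: (V_2 - V_1)/390 + (V_2 - 0)/91000 + (V_2 - V_4)/75000 = 0
  Node 4: (V_4 - V_1)/680 + (V_4 - V_2)/75000 + (V_4 - 0)/1200 = 0
Collecting terms (coefficients in siemens):
  0.0122·V_0 - 0.0122·V_1 = 1
  0.01623·V_1 - 0.0122·V_0 - 0.002564·V_2 - 0.001471·V_4 = 0
  0.002588·V_2 - 0.002564·V_1 - 0.00001333·V_4 = 0
  0.002317·V_4 - 0.001471·V_1 - 0.00001333·V_2 = 0
Solving these 4 simultaneous equations (Gaussian elimination) gives:
  V_0 = 1918 V, V_1 = 1836 V, V_2 = 1825 V, V_4 = 1176 V
R_eq = V_0 / 1 A = 1918 Ω = 1.918 kΩ

Final answer: 1.918 kΩ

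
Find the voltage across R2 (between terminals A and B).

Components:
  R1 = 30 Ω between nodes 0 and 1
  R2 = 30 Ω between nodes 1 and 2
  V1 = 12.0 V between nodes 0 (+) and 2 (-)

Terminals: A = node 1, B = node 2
R1 and R2 are in series across V1 (node 0 → node 1 → node 2), and the output A–B is taken across R2, so this is a voltage divider.
Series current: I = V1/(R1 + R2) = 12/(30 + 30) = 12/60 = 0.2 A
V_R2 = I × R2 = V1 × R2/(R1 + R2) = 12 × 30/60 = 6 V

Final answer: 6 V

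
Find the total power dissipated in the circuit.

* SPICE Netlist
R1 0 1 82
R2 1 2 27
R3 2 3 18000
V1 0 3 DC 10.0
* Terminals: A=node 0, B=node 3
Nodal analysis, taking node 3 as the 0 V reference.
Source V1 fixes V_0 = 10 V.
KCL at each unknown node (sum of currents leaving = 0; resistances in Ω):
  Node 1: (V_1 - 10)/82 + (V_1 - V_2)/27 = 0
  Node 2: (V_2 - V_1)/27 + (V_2 - 0)/18000 = 0
Collecting terms (coefficients in siemens):
  0.04923·V_1 - 0.03704·V_2 = 0.122
  0.03709·V_2 - 0.03704·V_1 = 0
Determinant D = (0.04923)(0.03709) - (-0.03704)(-0.03704) = 0.0004544
V_1 = [(0.122)(0.03709) - (-0.03704)(0)]/D = 9.955 V
V_2 = [(0.04923)(0) - (0.122)(-0.03704)]/D = 9.94 V
Power in each resistor, P = (ΔV)²/R:
  P_R1 = (10 - 9.955)²/82 = 0.000025 W
  P_R2 = (9.955 - 9.94)²/27 = 0.000008233 W
  P_R3 = (9.94 - 0)²/18000 = 0.005489 W
P_total = P_R1 + P_R2 + P_R3 = 0.005522 W

Final answer: 0.005522 W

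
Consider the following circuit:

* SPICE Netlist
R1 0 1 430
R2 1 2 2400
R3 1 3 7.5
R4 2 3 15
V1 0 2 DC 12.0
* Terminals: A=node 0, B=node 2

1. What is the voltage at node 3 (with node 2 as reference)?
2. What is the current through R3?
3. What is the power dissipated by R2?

Nodal analysis, taking node 2 as the 0 V reference.
Source V1 fixes V_0 = 12 V.
KCL at each unknown node (sum of currents leaving = 0; resistances in Ω):
  Node 1: (V_1 - 12)/430 + (V_1 - 0)/2400 + (V_1 - V_3)/7.5 = 0
  Node 3: (V_3 - V_1)/7.5 + (V_3 - 0)/15 = 0
Collecting terms (coefficients in siemens):
  0.1361·V_1 - 0.1333·V_3 = 0.02791
  0.2·V_3 - 0.1333·V_1 = 0
Determinant D = (0.1361)(0.2) - (-0.1333)(-0.1333) = 0.009437
V_1 = [(0.02791)(0.2) - (-0.1333)(0)]/D = 0.5914 V
V_3 = [(0.1361)(0) - (0.02791)(-0.1333)]/D = 0.3943 V
Part 1:
  Read off the nodal solution: V_3 = 0.3943 V
Part 2:
  I_R3 = (V_1 - V_3)/R3 = (0.5914 - 0.3943)/7.5 = 0.02629 A
  Magnitude: I_R3 = 0.02629 A
Part 3:
  I_R2 = (V_1 - V_2)/R2 = (0.5914 - 0)/2400 = 0.0002464 A
  P_R2 = I_R2² × R2 = (0.0002464)² × 2400 = 0.0001457 W

Final answers:
1. V_3 = 0.3943 V
2. I_R3 = 0.02629 A
3. P_R2 = 0.0001457 W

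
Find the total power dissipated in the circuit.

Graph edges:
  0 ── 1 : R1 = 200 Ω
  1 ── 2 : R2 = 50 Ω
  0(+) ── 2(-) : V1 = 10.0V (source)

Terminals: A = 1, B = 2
Nodal analysis, taking node 2 as the 0 V reference.
Source V1 fixes V_0 = 10 V.
KCL at each unknown node (sum of currents leaving = 0; resistances in Ω):
  Node 1: (V_1 - 10)/200 + (V_1 - 0)/50 = 0
Collecting terms: 0.025 × V_1 = 0.05  =>  V_1 = 2 V
Power in each resistor, P = (ΔV)²/R:
  P_R1 = (10 - 2)²/200 = 0.32 W
  P_R2 = (2 - 0)²/50 = 0.08 W
P_total = P_R1 + P_R2 = 0.4 W

Final answer: 0.4 W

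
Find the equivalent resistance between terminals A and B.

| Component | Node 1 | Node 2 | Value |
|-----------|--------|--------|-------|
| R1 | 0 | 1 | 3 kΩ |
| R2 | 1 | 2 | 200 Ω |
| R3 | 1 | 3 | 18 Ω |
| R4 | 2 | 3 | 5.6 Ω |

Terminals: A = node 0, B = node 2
Reduce the network between node 0 (A) and node 2 (B) by series/parallel combination:
  Rs1 = R3 + R4 (series, joined only at node 3) = 18 + 5.6 = 23.6 Ω
  Rp1 = R2 ‖ Rs1 (parallel, both between nodes 1 and 2) = 1/(1/200 + 1/23.6) = 21.11 Ω
  Rs2 = R1 + Rp1 (series, joined only at node 1) = 3000 + 21.11 = 3021 Ω
R_eq = 3.021 kΩ

Final answer: 3.021 kΩ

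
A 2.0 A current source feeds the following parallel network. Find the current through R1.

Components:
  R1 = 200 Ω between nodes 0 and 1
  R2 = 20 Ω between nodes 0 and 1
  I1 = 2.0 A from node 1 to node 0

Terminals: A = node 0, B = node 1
All resistors sit directly between nodes 0 and 1, so they are in parallel and share one voltage V; the full source current 2 A splits among them.
1/R_par = 1/200 + 1/20 = 0.055 S  =>  R_par = 18.18 Ω
V = I × R_par = 2 × 18.18 = 36.36 V
I_R1 = V/R1 = 36.36/200 = 0.1818 A

Final answer: 0.1818 A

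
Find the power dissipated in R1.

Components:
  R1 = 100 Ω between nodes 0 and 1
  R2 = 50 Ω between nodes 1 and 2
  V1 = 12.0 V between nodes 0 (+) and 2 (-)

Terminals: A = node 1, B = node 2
Nodal analysis, taking node 2 as the 0 V reference.
Source V1 fixes V_0 = 12 V.
KCL at each unknown node (sum of currents leaving = 0; resistances in Ω):
  Node 1: (V_1 - 12)/100 + (V_1 - 0)/50 = 0
Collecting terms: 0.03 × V_1 = 0.12  =>  V_1 = 4 V
I_R1 = (V_0 - V_1)/R1 = (12 - 4)/100 = 0.08 A
P_R1 = I_R1² × R1 = (0.08)² × 100 = 0.64 W

Final answer: 0.64 W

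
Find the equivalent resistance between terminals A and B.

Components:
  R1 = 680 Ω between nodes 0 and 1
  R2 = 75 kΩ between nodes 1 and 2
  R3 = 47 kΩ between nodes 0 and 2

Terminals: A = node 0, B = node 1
Reduce the network between node 0 (A) and node 1 (B) by series/parallel combination:
  Rs1 = R3 + R2 (series, joined only at node 2) = 47000 + 75000 = 122000 Ω
  Rp1 = R1 ‖ Rs1 (parallel, both between nodes 0 and 1) = 1/(1/680 + 1/122000) = 676.2 Ω
R_eq = 676.2 Ω

Final answer: 676.2 Ω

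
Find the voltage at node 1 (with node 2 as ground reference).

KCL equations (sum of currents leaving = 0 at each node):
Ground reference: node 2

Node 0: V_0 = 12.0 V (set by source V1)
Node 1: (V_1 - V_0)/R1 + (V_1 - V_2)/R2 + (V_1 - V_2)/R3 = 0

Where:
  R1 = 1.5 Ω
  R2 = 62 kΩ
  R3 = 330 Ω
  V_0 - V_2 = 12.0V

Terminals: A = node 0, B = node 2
Nodal analysis, taking node 2 as the 0 V reference.
Source V1 fixes V_0 = 12 V.
KCL at each unknown node (sum of currents leaving = 0; resistances in Ω):
  Node 1: (V_1 - 12)/1.5 + (V_1 - 0)/62000 + (V_1 - 0)/330 = 0
Collecting terms: 0.6697 × V_1 = 8  =>  V_1 = 11.95 V
The requested potential is V_1 = 11.95 V.

Final answer: V_1 = 11.95 V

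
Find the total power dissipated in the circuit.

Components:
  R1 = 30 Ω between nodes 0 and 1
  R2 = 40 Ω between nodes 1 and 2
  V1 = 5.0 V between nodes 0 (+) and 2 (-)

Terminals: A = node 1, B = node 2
Nodal analysis, taking node 2 as the 0 V reference.
Source V1 fixes V_0 = 5 V.
KCL at each unknown node (sum of currents leaving = 0; resistances in Ω):
  Node 1: (V_1 - 5)/30 + (V_1 - 0)/40 = 0
Collecting terms: 0.05833 × V_1 = 0.1667  =>  V_1 = 2.857 V
Power in each resistor, P = (ΔV)²/R:
  P_R1 = (5 - 2.857)²/30 = 0.1531 W
  P_R2 = (2.857 - 0)²/40 = 0.2041 W
P_total = P_R1 + P_R2 = 0.3571 W

Final answer: 0.3571 W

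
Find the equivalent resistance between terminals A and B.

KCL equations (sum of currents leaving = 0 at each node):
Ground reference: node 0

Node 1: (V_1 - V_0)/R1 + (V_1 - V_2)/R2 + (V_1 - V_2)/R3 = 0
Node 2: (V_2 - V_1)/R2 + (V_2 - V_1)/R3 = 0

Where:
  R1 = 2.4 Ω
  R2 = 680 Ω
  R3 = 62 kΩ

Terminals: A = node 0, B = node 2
Reduce the network between node 0 (A) and node 2 (B) by series/parallel combination:
  Rp1 = R2 ‖ R3 (parallel, both between nodes 1 and 2) = 1/(1/680 + 1/62000) = 672.6 Ω
  Rs1 = R1 + Rp1 (series, joined only at node 1) = 2.4 + 672.6 = 675 Ω
R_eq = 675 Ω

Final answer: 675 Ω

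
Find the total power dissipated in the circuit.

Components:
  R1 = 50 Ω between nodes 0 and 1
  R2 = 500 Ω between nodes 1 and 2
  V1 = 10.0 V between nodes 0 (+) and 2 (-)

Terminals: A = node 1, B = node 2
Nodal analysis, taking node 2 as the 0 V reference.
Source V1 fixes V_0 = 10 V.
KCL at each unknown node (sum of currents leaving = 0; resistances in Ω):
  Node 1: (V_1 - 10)/50 + (V_1 - 0)/500 = 0
Collecting terms: 0.022 × V_1 = 0.2  =>  V_1 = 9.091 V
Power in each resistor, P = (ΔV)²/R:
  P_R1 = (10 - 9.091)²/50 = 0.01653 W
  P_R2 = (9.091 - 0)²/500 = 0.1653 W
P_total = P_R1 + P_R2 = 0.1818 W

Final answer: 0.1818 W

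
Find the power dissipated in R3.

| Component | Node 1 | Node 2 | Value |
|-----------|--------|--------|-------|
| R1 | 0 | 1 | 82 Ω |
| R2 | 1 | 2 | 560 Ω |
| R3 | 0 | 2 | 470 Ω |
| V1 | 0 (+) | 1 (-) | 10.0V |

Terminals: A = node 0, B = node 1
Nodal analysis, taking node 1 as the 0 V reference.
Source V1 fixes V_0 = 10 V.
KCL at each unknown node (sum of currents leaving = 0; resistances in Ω):
  Node 2: (V_2 - 0)/560 + (V_2 - 10)/470 = 0
Collecting terms: 0.003913 × V_2 = 0.02128  =>  V_2 = 5.437 V
I_R3 = (V_0 - V_2)/R3 = (10 - 5.437)/470 = 0.009709 A
P_R3 = I_R3² × R3 = (0.009709)² × 470 = 0.0443 W

Final answer: 0.0443 W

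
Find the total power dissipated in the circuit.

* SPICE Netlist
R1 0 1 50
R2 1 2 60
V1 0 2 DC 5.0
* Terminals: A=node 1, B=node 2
Nodal analysis, taking node 2 as the 0 V reference.
Source V1 fixes V_0 = 5 V.
KCL at each unknown node (sum of currents leaving = 0; resistances in Ω):
  Node 1: (V_1 - 5)/50 + (V_1 - 0)/60 = 0
Collecting terms: 0.03667 × V_1 = 0.1  =>  V_1 = 2.727 V
Power in each resistor, P = (ΔV)²/R:
  P_R1 = (5 - 2.727)²/50 = 0.1033 W
  P_R2 = (2.727 - 0)²/60 = 0.124 W
P_total = P_R1 + P_R2 = 0.2273 W

Final answer: 0.2273 W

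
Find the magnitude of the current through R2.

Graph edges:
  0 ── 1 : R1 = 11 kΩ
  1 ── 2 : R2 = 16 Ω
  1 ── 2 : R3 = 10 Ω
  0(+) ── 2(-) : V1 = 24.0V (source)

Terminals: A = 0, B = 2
Nodal analysis, taking node 2 as the 0 V reference.
Source V1 fixes V_0 = 24 V.
KCL at each unknown node (sum of currents leaving = 0; resistances in Ω):
  Node 1: (V_1 - 24)/11000 + (V_1 - 0)/16 + (V_1 - 0)/10 = 0
Collecting terms: 0.1626 × V_1 = 0.002182  =>  V_1 = 0.01342 V
I_R2 = (V_1 - V_2)/R2 = (0.01342 - 0)/16 = 0.0008387 A
|I_R2| = 0.0008387 A

Final answer: |I_R2| = 0.0008387 A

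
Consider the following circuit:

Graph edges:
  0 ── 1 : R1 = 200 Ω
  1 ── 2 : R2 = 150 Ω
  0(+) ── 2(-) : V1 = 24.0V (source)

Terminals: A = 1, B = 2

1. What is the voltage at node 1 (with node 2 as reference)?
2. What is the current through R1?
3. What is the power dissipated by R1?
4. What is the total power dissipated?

Nodal analysis, taking node 2 as the 0 V reference.
Source V1 fixes V_0 = 24 V.
KCL at each unknown node (sum of currents leaving = 0; resistances in Ω):
  Node 1: (V_1 - 24)/200 + (V_1 - 0)/150 = 0
Collecting terms: 0.01167 × V_1 = 0.12  =>  V_1 = 10.29 V
Part 1:
  Read off the nodal solution: V_1 = 10.29 V
Part 2:
  I_R1 = (V_0 - V_1)/R1 = (24 - 10.29)/200 = 0.06857 A
  Magnitude: I_R1 = 0.06857 A
Part 3:
  I_R1 = (V_0 - V_1)/R1 = (24 - 10.29)/200 = 0.06857 A
  P_R1 = I_R1² × R1 = (0.06857)² × 200 = 0.9404 W
Part 4:
  Power in each resistor, P = (ΔV)²/R:
    P_R1 = (24 - 10.29)²/200 = 0.9404 W
    P_R2 = (10.29 - 0)²/150 = 0.7053 W
  P_total = P_R1 + P_R2 = 1.646 W

Final answers:
1. V_1 = 10.29 V
2. I_R1 = 0.06857 A
3. P_R1 = 0.9404 W
4. P_total = 1.646 W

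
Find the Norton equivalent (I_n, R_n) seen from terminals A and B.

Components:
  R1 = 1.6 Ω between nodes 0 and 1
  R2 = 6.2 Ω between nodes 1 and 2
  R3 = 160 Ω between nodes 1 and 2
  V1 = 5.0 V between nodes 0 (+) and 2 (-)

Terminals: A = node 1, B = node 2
Find the Thévenin equivalent first; then I_n = V_th/R_th and R_n = R_th.
Step 1 — V_th is the open-circuit voltage V_A - V_B (nothing connected across the terminals).
Nodal analysis, taking node 2 as the 0 V reference.
Source V1 fixes V_0 = 5 V.
KCL at each unknown node (sum of currents leaving = 0; resistances in Ω):
  Node 1: (V_1 - 5)/1.6 + (V_1 - 0)/6.2 + (V_1 - 0)/160 = 0
Collecting terms: 0.7925 × V_1 = 3.125  =>  V_1 = 3.943 V
V_th = V_1 - V_2 = 3.943 - 0 = 3.943 V
Step 2 — R_th: zero the source — replace V1 by a short circuit (node 2 merges into node 0) — and find the resistance seen between A (node 1) and B (node 0).
Reduce the network between node 1 (A) and node 0 (B) by series/parallel combination:
  Rp1 = R1 ‖ R2 ‖ R3 (parallel, all between nodes 0 and 1) = 1/(1/1.6 + 1/6.2 + 1/160) = 1.262 Ω
R_th = 1.262 Ω
I_n = V_th/R_th = 3.943/1.262 = 3.125 A, and R_n = R_th = 1.262 Ω

Final answer: I_n = 3.125 A, R_n = 1.262 Ω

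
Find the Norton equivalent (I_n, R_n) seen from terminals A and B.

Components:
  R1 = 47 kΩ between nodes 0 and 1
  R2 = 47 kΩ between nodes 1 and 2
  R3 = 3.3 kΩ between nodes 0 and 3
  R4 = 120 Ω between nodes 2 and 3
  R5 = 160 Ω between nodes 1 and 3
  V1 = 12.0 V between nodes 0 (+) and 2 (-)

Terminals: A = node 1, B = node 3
Find the Thévenin equivalent first; then I_n = V_th/R_th and R_n = R_th.
Step 1 — V_th is the open-circuit voltage V_A - V_B (nothing connected across the terminals).
Nodal analysis, taking node 2 as the 0 V reference.
Source V1 fixes V_0 = 12 V.
KCL at each unknown node (sum of currents leaving = 0; resistances in Ω):
  Node 1: (V_1 - 12)/47000 + (V_1 - 0)/47000 + (V_1 - V_3)/160 = 0
  Node 3: (V_3 - 12)/3300 + (V_3 - 0)/120 + (V_3 - V_1)/160 = 0
Collecting terms (coefficients in siemens):
  0.006293·V_1 - 0.00625·V_3 = 0.0002553
  0.01489·V_3 - 0.00625·V_1 = 0.003636
Determinant D = (0.006293)(0.01489) - (-0.00625)(-0.00625) = 0.00005461
V_1 = [(0.0002553)(0.01489) - (-0.00625)(0.003636)]/D = 0.4858 V
V_3 = [(0.006293)(0.003636) - (0.0002553)(-0.00625)]/D = 0.4482 V
V_th = V_1 - V_3 = 0.4858 - 0.4482 = 0.03754 V
Step 2 — R_th: zero the source — replace V1 by a short circuit (node 2 merges into node 0) — and find the resistance seen between A (node 1) and B (node 3).
Reduce the network between node 1 (A) and node 3 (B) by series/parallel combination:
  Rp1 = R1 ‖ R2 (parallel, both between nodes 0 and 1) = 1/(1/47000 + 1/47000) = 23500 Ω
  Rp2 = R3 ‖ R4 (parallel, both between nodes 0 and 3) = 1/(1/3300 + 1/120) = 115.8 Ω
  Rs1 = Rp1 + Rp2 (series, joined only at node 0) = 23500 + 115.8 = 23620 Ω
  Rp3 = R5 ‖ Rs1 (parallel, both between nodes 1 and 3) = 1/(1/160 + 1/23620) = 158.9 Ω
R_th = 158.9 Ω
I_n = V_th/R_th = 0.03754/158.9 = 0.0002362 A, and R_n = R_th = 158.9 Ω

Final answer: I_n = 0.0002362 A, R_n = 158.9 Ω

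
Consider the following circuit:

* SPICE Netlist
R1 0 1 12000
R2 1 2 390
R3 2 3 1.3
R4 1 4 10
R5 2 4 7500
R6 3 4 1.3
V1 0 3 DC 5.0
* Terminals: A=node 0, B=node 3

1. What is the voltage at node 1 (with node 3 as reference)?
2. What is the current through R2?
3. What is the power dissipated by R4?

Nodal analysis, taking node 3 as the 0 V reference.
Source V1 fixes V_0 = 5 V.
KCL at each unknown node (sum of currents leaving = 0; resistances in Ω):
  Node 1: (V_1 - 5)/12000 + (V_1 - V_2)/390 + (V_1 - V_4)/10 = 0
  Node 2: (V_2 - V_1)/390 + (V_2 - 0)/1.3 + (V_2 - V_4)/7500 = 0
  Node 4: (V_4 - V_1)/10 + (V_4 - V_2)/7500 + (V_4 - 0)/1.3 = 0
Collecting terms (coefficients in siemens):
  0.1026·V_1 - 0.002564·V_2 - 0.1·V_4 = 0.0004167
  0.7719·V_2 - 0.002564·V_1 - 0.0001333·V_4 = 0
  0.8694·V_4 - 0.1·V_1 - 0.0001333·V_2 = 0
Solving these 3 simultaneous equations (Gaussian elimination) gives:
  V_1 = 0.004572 V, V_2 = 0.00001528 V, V_4 = 0.0005259 V
Part 1:
  Read off the nodal solution: V_1 = 0.004572 V
Part 2:
  I_R2 = (V_1 - V_2)/R2 = (0.004572 - 0.00001528)/390 = 0.00001168 A
  Magnitude: I_R2 = 0.00001168 A
Part 3:
  I_R4 = (V_1 - V_4)/R4 = (0.004572 - 0.0005259)/10 = 0.0004046 A
  P_R4 = I_R4² × R4 = (0.0004046)² × 10 = 0.000001637 W

Final answers:
1. V_1 = 0.004572 V
2. I_R2 = 1.168e-05 A
3. P_R4 = 1.637e-06 W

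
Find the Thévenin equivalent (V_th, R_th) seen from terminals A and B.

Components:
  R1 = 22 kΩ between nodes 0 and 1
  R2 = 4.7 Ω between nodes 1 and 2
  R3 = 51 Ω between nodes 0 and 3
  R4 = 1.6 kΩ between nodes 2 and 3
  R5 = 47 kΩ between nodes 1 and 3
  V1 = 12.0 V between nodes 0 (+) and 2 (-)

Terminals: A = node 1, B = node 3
Step 1 — V_th is the open-circuit voltage V_A - V_B (nothing connected across the terminals).
Nodal analysis, taking node 2 as the 0 V reference.
Source V1 fixes V_0 = 12 V.
KCL at each unknown node (sum of currents leaving = 0; resistances in Ω):
  Node 1: (V_1 - 12)/22000 + (V_1 - 0)/4.7 + (V_1 - V_3)/47000 = 0
  Node 3: (V_3 - 12)/51 + (V_3 - 0)/1600 + (V_3 - V_1)/47000 = 0
Collecting terms (coefficients in siemens):
  0.2128·V_1 - 0.00002128·V_3 = 0.0005455
  0.02025·V_3 - 0.00002128·V_1 = 0.2353
Determinant D = (0.2128)(0.02025) - (-0.00002128)(-0.00002128) = 0.004311
V_1 = [(0.0005455)(0.02025) - (-0.00002128)(0.2353)]/D = 0.003724 V
V_3 = [(0.2128)(0.2353) - (0.0005455)(-0.00002128)]/D = 11.62 V
V_th = V_1 - V_3 = 0.003724 - 11.62 = -11.61 V
Step 2 — R_th: zero the source — replace V1 by a short circuit (node 2 merges into node 0) — and find the resistance seen between A (node 1) and B (node 3).
Reduce the network between node 1 (A) and node 3 (B) by series/parallel combination:
  Rp1 = R1 ‖ R2 (parallel, both between nodes 0 and 1) = 1/(1/22000 + 1/4.7) = 4.699 Ω
  Rp2 = R3 ‖ R4 (parallel, both between nodes 0 and 3) = 1/(1/51 + 1/1600) = 49.42 Ω
  Rs1 = Rp1 + Rp2 (series, joined only at node 0) = 4.699 + 49.42 = 54.12 Ω
  Rp3 = R5 ‖ Rs1 (parallel, both between nodes 1 and 3) = 1/(1/47000 + 1/54.12) = 54.06 Ω
R_th = 54.06 Ω

Final answer: V_th = -11.61 V, R_th = 54.06 Ω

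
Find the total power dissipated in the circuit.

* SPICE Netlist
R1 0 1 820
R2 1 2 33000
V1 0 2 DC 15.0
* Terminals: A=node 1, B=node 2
Nodal analysis, taking node 2 as the 0 V reference.
Source V1 fixes V_0 = 15 V.
KCL at each unknown node (sum of currents leaving = 0; resistances in Ω):
  Node 1: (V_1 - 15)/820 + (V_1 - 0)/33000 = 0
Collecting terms: 0.00125 × V_1 = 0.01829  =>  V_1 = 14.64 V
Power in each resistor, P = (ΔV)²/R:
  P_R1 = (15 - 14.64)²/820 = 0.0001613 W
  P_R2 = (14.64 - 0)²/33000 = 0.006492 W
P_total = P_R1 + P_R2 = 0.006653 W

Final answer: 0.006653 W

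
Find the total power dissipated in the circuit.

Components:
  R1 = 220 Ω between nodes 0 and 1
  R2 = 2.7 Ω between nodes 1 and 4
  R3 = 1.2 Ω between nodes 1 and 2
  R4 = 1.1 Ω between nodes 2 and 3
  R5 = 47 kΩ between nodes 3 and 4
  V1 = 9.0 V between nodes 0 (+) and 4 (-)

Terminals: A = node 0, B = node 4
Nodal analysis, taking node 4 as the 0 V reference.
Source V1 fixes V_0 = 9 V.
KCL at each unknown node (sum of currents leaving = 0; resistances in Ω):
  Node 1: (V_1 - 9)/220 + (V_1 - 0)/2.7 + (V_1 - V_2)/1.2 = 0
  Node 2: (V_2 - V_1)/1.2 + (V_2 - V_3)/1.1 = 0
  Node 3: (V_3 - V_2)/1.1 + (V_3 - 0)/47000 = 0
Collecting terms (coefficients in siemens):
  1.208·V_1 - 0.8333·V_2 = 0.04091
  1.742·V_2 - 0.8333·V_1 - 0.9091·V_3 = 0
  0.9091·V_3 - 0.9091·V_2 = 0
Solving these 3 simultaneous equations (Gaussian elimination) gives:
  V_1 = 0.1091 V, V_2 = 0.1091 V, V_3 = 0.1091 V
Power in each resistor, P = (ΔV)²/R:
  P_R1 = (9 - 0.1091)²/220 = 0.3593 W
  P_R2 = (0.1091 - 0)²/2.7 = 0.004409 W
  P_R3 = (0.1091 - 0.1091)²/1.2 = 0.000000000006466 W
  P_R4 = (0.1091 - 0.1091)²/1.1 = 0.000000000005928 W
  P_R5 = (0.1091 - 0)²/47000 = 0.0000002533 W
P_total = P_R1 + P_R2 + P_R3 + P_R4 + P_R5 = 0.3637 W

Final answer: 0.3637 W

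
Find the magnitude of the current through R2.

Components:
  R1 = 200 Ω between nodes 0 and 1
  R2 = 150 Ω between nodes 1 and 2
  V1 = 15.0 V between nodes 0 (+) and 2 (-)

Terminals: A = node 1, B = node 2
Nodal analysis, taking node 2 as the 0 V reference.
Source V1 fixes V_0 = 15 V.
KCL at each unknown node (sum of currents leaving = 0; resistances in Ω):
  Node 1: (V_1 - 15)/200 + (V_1 - 0)/150 = 0
Collecting terms: 0.01167 × V_1 = 0.075  =>  V_1 = 6.429 V
I_R2 = (V_1 - V_2)/R2 = (6.429 - 0)/150 = 0.04286 A
|I_R2| = 0.04286 A

Final answer: |I_R2| = 0.04286 A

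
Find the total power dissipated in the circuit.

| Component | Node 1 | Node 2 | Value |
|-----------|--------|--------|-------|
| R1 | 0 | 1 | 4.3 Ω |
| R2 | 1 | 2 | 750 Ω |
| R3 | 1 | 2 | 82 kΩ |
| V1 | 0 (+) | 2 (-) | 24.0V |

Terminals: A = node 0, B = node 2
Nodal analysis, taking node 2 as the 0 V reference.
Source V1 fixes V_0 = 24 V.
KCL at each unknown node (sum of currents leaving = 0; resistances in Ω):
  Node 1: (V_1 - 24)/4.3 + (V_1 - 0)/750 + (V_1 - 0)/82000 = 0
Collecting terms: 0.2339 × V_1 = 5.581  =>  V_1 = 23.86 V
Power in each resistor, P = (ΔV)²/R:
  P_R1 = (24 - 23.86)²/4.3 = 0.004433 W
  P_R2 = (23.86 - 0)²/750 = 0.7592 W
  P_R3 = (23.86 - 0)²/82000 = 0.006944 W
P_total = P_R1 + P_R2 + P_R3 = 0.7706 W

Final answer: 0.7706 W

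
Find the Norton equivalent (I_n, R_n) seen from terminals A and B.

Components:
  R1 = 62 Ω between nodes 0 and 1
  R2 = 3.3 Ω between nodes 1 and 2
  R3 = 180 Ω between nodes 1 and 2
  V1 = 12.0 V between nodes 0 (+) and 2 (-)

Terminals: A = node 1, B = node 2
Find the Thévenin equivalent first; then I_n = V_th/R_th and R_n = R_th.
Step 1 — V_th is the open-circuit voltage V_A - V_B (nothing connected across the terminals).
Nodal analysis, taking node 2 as the 0 V reference.
Source V1 fixes V_0 = 12 V.
KCL at each unknown node (sum of currents leaving = 0; resistances in Ω):
  Node 1: (V_1 - 12)/62 + (V_1 - 0)/3.3 + (V_1 - 0)/180 = 0
Collecting terms: 0.3247 × V_1 = 0.1935  =>  V_1 = 0.5961 V
V_th = V_1 - V_2 = 0.5961 - 0 = 0.5961 V
Step 2 — R_th: zero the source — replace V1 by a short circuit (node 2 merges into node 0) — and find the resistance seen between A (node 1) and B (node 0).
Reduce the network between node 1 (A) and node 0 (B) by series/parallel combination:
  Rp1 = R1 ‖ R2 ‖ R3 (parallel, all between nodes 0 and 1) = 1/(1/62 + 1/3.3 + 1/180) = 3.08 Ω
R_th = 3.08 Ω
I_n = V_th/R_th = 0.5961/3.08 = 0.1935 A, and R_n = R_th = 3.08 Ω

Final answer: I_n = 0.1935 A, R_n = 3.08 Ω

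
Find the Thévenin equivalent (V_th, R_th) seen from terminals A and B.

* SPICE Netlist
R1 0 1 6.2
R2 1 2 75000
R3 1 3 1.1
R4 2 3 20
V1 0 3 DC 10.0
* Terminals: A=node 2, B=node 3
Step 1 — V_th is the open-circuit voltage V_A - V_B (nothing connected across the terminals).
Nodal analysis, taking node 3 as the 0 V reference.
Source V1 fixes V_0 = 10 V.
KCL at each unknown node (sum of currents leaving = 0; resistances in Ω):
  Node 1: (V_1 - 10)/6.2 + (V_1 - V_2)/75000 + (V_1 - 0)/1.1 = 0
  Node 2: (V_2 - V_1)/75000 + (V_2 - 0)/20 = 0
Collecting terms (coefficients in siemens):
  1.07·V_1 - 0.00001333·V_2 = 1.613
  0.05001·V_2 - 0.00001333·V_1 = 0
Determinant D = (1.07)(0.05001) - (-0.00001333)(-0.00001333) = 0.05353
V_1 = [(1.613)(0.05001) - (-0.00001333)(0)]/D = 1.507 V
V_2 = [(1.07)(0) - (1.613)(-0.00001333)]/D = 0.0004017 V
V_th = V_2 - V_3 = 0.0004017 - 0 = 0.0004017 V
Step 2 — R_th: zero the source — replace V1 by a short circuit (node 3 merges into node 0) — and find the resistance seen between A (node 2) and B (node 0).
Reduce the network between node 2 (A) and node 0 (B) by series/parallel combination:
  Rp1 = R1 ‖ R3 (parallel, both between nodes 0 and 1) = 1/(1/6.2 + 1/1.1) = 0.9342 Ω
  Rs1 = R2 + Rp1 (series, joined only at node 1) = 75000 + 0.9342 = 75000 Ω
  Rp2 = R4 ‖ Rs1 (parallel, both between nodes 0 and 2) = 1/(1/20 + 1/75000) = 19.99 Ω
R_th = 19.99 Ω

Final answer: V_th = 0.0004017 V, R_th = 19.99 Ω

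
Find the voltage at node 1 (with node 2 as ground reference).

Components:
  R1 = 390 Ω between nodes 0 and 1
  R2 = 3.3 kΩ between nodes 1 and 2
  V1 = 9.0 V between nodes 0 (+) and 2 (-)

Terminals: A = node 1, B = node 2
Nodal analysis, taking node 2 as the 0 V reference.
Source V1 fixes V_0 = 9 V.
KCL at each unknown node (sum of currents leaving = 0; resistances in Ω):
  Node 1: (V_1 - 9)/390 + (V_1 - 0)/3300 = 0
Collecting terms: 0.002867 × V_1 = 0.02308  =>  V_1 = 8.049 V
The requested potential is V_1 = 8.049 V.

Final answer: V_1 = 8.049 V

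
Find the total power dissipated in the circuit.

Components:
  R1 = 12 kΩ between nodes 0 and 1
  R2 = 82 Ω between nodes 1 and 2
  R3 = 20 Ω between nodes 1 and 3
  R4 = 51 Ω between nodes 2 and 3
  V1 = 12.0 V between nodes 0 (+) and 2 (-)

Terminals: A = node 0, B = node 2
Nodal analysis, taking node 2 as the 0 V reference.
Source V1 fixes V_0 = 12 V.
KCL at each unknown node (sum of currents leaving = 0; resistances in Ω):
  Node 1: (V_1 - 12)/12000 + (V_1 - 0)/82 + (V_1 - V_3)/20 = 0
  Node 3: (V_3 - V_1)/20 + (V_3 - 0)/51 = 0
Collecting terms (coefficients in siemens):
  0.06228·V_1 - 0.05·V_3 = 0.001
  0.06961·V_3 - 0.05·V_1 = 0
Determinant D = (0.06228)(0.06961) - (-0.05)(-0.05) = 0.001835
V_1 = [(0.001)(0.06961) - (-0.05)(0)]/D = 0.03793 V
V_3 = [(0.06228)(0) - (0.001)(-0.05)]/D = 0.02725 V
Power in each resistor, P = (ΔV)²/R:
  P_R1 = (12 - 0.03793)²/12000 = 0.01192 W
  P_R2 = (0.03793 - 0)²/82 = 0.00001755 W
  P_R3 = (0.03793 - 0.02725)²/20 = 0.000005709 W
  P_R4 = (0 - 0.02725)²/51 = 0.00001456 W
P_total = P_R1 + P_R2 + P_R3 + P_R4 = 0.01196 W

Final answer: 0.01196 W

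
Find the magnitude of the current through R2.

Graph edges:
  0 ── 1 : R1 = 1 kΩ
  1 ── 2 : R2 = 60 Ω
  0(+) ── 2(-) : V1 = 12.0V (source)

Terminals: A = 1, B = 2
Nodal analysis, taking node 2 as the 0 V reference.
Source V1 fixes V_0 = 12 V.
KCL at each unknown node (sum of currents leaving = 0; resistances in Ω):
  Node 1: (V_1 - 12)/1000 + (V_1 - 0)/60 = 0
Collecting terms: 0.01767 × V_1 = 0.012  =>  V_1 = 0.6792 V
I_R2 = (V_1 - V_2)/R2 = (0.6792 - 0)/60 = 0.01132 A
|I_R2| = 0.01132 A

Final answer: |I_R2| = 0.01132 A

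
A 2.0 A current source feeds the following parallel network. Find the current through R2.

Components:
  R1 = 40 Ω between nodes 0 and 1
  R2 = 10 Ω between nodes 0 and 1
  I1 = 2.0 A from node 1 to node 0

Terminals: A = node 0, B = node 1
All resistors sit directly between nodes 0 and 1, so they are in parallel and share one voltage V; the full source current 2 A splits among them.
1/R_par = 1/40 + 1/10 = 0.125 S  =>  R_par = 8 Ω
V = I × R_par = 2 × 8 = 16 V
I_R2 = V/R2 = 16/10 = 1.6 A

Final answer: 1.6 A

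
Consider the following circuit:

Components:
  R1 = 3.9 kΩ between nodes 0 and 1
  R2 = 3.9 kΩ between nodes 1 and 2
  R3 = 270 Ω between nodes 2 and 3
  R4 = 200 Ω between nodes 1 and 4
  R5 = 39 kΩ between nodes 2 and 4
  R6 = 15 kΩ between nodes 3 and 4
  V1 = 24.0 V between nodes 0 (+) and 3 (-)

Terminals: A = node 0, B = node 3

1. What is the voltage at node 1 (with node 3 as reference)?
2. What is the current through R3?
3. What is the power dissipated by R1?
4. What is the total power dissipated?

Nodal analysis, taking node 3 as the 0 V reference.
Source V1 fixes V_0 = 24 V.
KCL at each unknown node (sum of currents leaving = 0; resistances in Ω):
  Node 1: (V_1 - 24)/3900 + (V_1 - V_2)/3900 + (V_1 - V_4)/200 = 0
  Node 2: (V_2 - V_1)/3900 + (V_2 - 0)/270 + (V_2 - V_4)/39000 = 0
  Node 4: (V_4 - V_1)/200 + (V_4 - V_2)/39000 + (V_4 - 0)/15000 = 0
Collecting terms (coefficients in siemens):
  0.005513·V_1 - 0.0002564·V_2 - 0.005·V_4 = 0.006154
  0.003986·V_2 - 0.0002564·V_1 - 0.00002564·V_4 = 0
  0.005092·V_4 - 0.005·V_1 - 0.00002564·V_2 = 0
Solving these 3 simultaneous equations (Gaussian elimination) gives:
  V_1 = 10.55 V, V_2 = 0.745 V, V_4 = 10.36 V
Part 1:
  Read off the nodal solution: V_1 = 10.55 V
Part 2:
  I_R3 = (V_2 - V_3)/R3 = (0.745 - 0)/270 = 0.002759 A
  Magnitude: I_R3 = 0.002759 A
Part 3:
  I_R1 = (V_0 - V_1)/R1 = (24 - 10.55)/3900 = 0.00345 A
  P_R1 = I_R1² × R1 = (0.00345)² × 3900 = 0.04642 W
Part 4:
  Power in each resistor, P = (ΔV)²/R:
    P_R1 = (24 - 10.55)²/3900 = 0.04642 W
    P_R2 = (10.55 - 0.745)²/3900 = 0.02463 W
    P_R3 = (0.745 - 0)²/270 = 0.002056 W
    P_R4 = (10.55 - 10.36)²/200 = 0.0001756 W
    P_R5 = (0.745 - 10.36)²/39000 = 0.002369 W
    P_R6 = (0 - 10.36)²/15000 = 0.007152 W
  P_total = P_R1 + P_R2 + P_R3 + P_R4 + P_R5 + P_R6 = 0.0828 W

Final answers:
1. V_1 = 10.55 V
2. I_R3 = 0.002759 A
3. P_R1 = 0.04642 W
4. P_total = 0.0828 W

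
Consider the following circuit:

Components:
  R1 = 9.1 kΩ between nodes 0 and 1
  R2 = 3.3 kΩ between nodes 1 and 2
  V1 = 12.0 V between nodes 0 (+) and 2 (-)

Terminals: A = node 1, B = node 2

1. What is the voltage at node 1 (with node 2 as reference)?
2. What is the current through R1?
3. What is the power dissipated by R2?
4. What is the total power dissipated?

Nodal analysis, taking node 2 as the 0 V reference.
Source V1 fixes V_0 = 12 V.
KCL at each unknown node (sum of currents leaving = 0; resistances in Ω):
  Node 1: (V_1 - 12)/9100 + (V_1 - 0)/3300 = 0
Collecting terms: 0.0004129 × V_1 = 0.001319  =>  V_1 = 3.194 V
Part 1:
  Read off the nodal solution: V_1 = 3.194 V
Part 2:
  I_R1 = (V_0 - V_1)/R1 = (12 - 3.194)/9100 = 0.0009677 A
  Magnitude: I_R1 = 0.0009677 A
Part 3:
  I_R2 = (V_1 - V_2)/R2 = (3.194 - 0)/3300 = 0.0009677 A
  P_R2 = I_R2² × R2 = (0.0009677)² × 3300 = 0.003091 W
Part 4:
  Power in each resistor, P = (ΔV)²/R:
    P_R1 = (12 - 3.194)²/9100 = 0.008522 W
    P_R2 = (3.194 - 0)²/3300 = 0.003091 W
  P_total = P_R1 + P_R2 = 0.01161 W

Final answers:
1. V_1 = 3.194 V
2. I_R1 = 0.0009677 A
3. P_R2 = 0.003091 W
4. P_total = 0.01161 W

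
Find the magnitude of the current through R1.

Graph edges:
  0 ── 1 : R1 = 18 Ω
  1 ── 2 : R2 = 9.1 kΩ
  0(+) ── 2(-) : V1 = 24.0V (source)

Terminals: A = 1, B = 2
Nodal analysis, taking node 2 as the 0 V reference.
Source V1 fixes V_0 = 24 V.
KCL at each unknown node (sum of currents leaving = 0; resistances in Ω):
  Node 1: (V_1 - 24)/18 + (V_1 - 0)/9100 = 0
Collecting terms: 0.05567 × V_1 = 1.333  =>  V_1 = 23.95 V
I_R1 = (V_0 - V_1)/R1 = (24 - 23.95)/18 = 0.002632 A
|I_R1| = 0.002632 A

Final answer: |I_R1| = 0.002632 A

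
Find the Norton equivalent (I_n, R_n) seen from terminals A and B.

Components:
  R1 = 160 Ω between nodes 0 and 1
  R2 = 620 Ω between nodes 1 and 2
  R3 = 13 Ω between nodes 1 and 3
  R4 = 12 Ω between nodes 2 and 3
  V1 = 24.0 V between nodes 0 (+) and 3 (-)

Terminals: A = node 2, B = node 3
Find the Thévenin equivalent first; then I_n = V_th/R_th and R_n = R_th.
Step 1 — V_th is the open-circuit voltage V_A - V_B (nothing connected across the terminals).
Nodal analysis, taking node 3 as the 0 V reference.
Source V1 fixes V_0 = 24 V.
KCL at each unknown node (sum of currents leaving = 0; resistances in Ω):
  Node 1: (V_1 - 24)/160 + (V_1 - V_2)/620 + (V_1 - 0)/13 = 0
  Node 2: (V_2 - V_1)/620 + (V_2 - 0)/12 = 0
Collecting terms (coefficients in siemens):
  0.08479·V_1 - 0.001613·V_2 = 0.15
  0.08495·V_2 - 0.001613·V_1 = 0
Determinant D = (0.08479)(0.08495) - (-0.001613)(-0.001613) = 0.0072
V_1 = [(0.15)(0.08495) - (-0.001613)(0)]/D = 1.77 V
V_2 = [(0.08479)(0) - (0.15)(-0.001613)]/D = 0.0336 V
V_th = V_2 - V_3 = 0.0336 - 0 = 0.0336 V
Step 2 — R_th: zero the source — replace V1 by a short circuit (node 3 merges into node 0) — and find the resistance seen between A (node 2) and B (node 0).
Reduce the network between node 2 (A) and node 0 (B) by series/parallel combination:
  Rp1 = R1 ‖ R3 (parallel, both between nodes 0 and 1) = 1/(1/160 + 1/13) = 12.02 Ω
  Rs1 = R2 + Rp1 (series, joined only at node 1) = 620 + 12.02 = 632 Ω
  Rp2 = R4 ‖ Rs1 (parallel, both between nodes 0 and 2) = 1/(1/12 + 1/632) = 11.78 Ω
R_th = 11.78 Ω
I_n = V_th/R_th = 0.0336/11.78 = 0.002853 A, and R_n = R_th = 11.78 Ω

Final answer: I_n = 0.002853 A, R_n = 11.78 Ω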